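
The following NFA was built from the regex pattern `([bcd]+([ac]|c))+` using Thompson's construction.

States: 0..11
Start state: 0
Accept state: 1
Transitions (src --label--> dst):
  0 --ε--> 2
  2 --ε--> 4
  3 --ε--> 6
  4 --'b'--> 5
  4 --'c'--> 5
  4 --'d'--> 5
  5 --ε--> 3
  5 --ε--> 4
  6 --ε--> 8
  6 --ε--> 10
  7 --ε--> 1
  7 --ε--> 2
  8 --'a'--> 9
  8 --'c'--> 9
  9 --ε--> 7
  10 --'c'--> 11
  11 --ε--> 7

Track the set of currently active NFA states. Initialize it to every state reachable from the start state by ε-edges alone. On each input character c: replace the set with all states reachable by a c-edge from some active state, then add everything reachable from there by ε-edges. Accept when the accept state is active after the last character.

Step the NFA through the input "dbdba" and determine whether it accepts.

initial (ε-close {0}): {0,2,4}
'd' @ 1: {3,4,5,6,8,10}
'b' @ 2: {3,4,5,6,8,10}
'd' @ 3: {3,4,5,6,8,10}
'b' @ 4: {3,4,5,6,8,10}
'a' @ 5: {1,2,4,7,9}  [accepting]
final: {1,2,4,7,9}; accept 1 in set

Answer: ACCEPT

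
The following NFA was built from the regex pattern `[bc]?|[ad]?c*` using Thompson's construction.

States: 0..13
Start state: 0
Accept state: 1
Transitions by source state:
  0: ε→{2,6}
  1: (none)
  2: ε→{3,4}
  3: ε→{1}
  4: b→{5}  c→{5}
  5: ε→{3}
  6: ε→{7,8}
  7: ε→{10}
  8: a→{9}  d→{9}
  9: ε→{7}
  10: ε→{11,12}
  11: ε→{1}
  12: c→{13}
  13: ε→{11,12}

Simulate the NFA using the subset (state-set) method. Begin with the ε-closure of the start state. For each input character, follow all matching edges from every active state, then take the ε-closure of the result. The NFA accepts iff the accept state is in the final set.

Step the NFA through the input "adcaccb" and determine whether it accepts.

Answer: REJECT

Trace:
S₀ = ε-closure({0}) = {0,1,2,3,4,6,7,8,10,11,12}
'a' @ 1: {1,7,9,10,11,12}  (accept∈set)
'd' @ 2: {}  — dead — no transitions
rest 'caccb' ignored (set empty)
after full input: {}  (accept=1 not in)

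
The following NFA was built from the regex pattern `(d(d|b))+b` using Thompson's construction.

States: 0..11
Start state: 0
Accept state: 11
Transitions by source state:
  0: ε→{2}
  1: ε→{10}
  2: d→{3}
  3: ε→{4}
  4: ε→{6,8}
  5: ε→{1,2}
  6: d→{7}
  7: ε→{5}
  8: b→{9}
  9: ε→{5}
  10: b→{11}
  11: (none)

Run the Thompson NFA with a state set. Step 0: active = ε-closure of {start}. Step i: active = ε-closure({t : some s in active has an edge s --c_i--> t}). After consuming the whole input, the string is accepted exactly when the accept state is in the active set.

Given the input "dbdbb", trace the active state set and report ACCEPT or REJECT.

Answer: ACCEPT

Steps:
start: ε-closure({0}) = {0,2}
'd' @ 1: {3,4,6,8}
'b' @ 2: {1,2,5,9,10}
'd' @ 3: {3,4,6,8}
'b' @ 4: {1,2,5,9,10}
'b' @ 5: {11}  ✓accept
final: {11}; accept 11 in set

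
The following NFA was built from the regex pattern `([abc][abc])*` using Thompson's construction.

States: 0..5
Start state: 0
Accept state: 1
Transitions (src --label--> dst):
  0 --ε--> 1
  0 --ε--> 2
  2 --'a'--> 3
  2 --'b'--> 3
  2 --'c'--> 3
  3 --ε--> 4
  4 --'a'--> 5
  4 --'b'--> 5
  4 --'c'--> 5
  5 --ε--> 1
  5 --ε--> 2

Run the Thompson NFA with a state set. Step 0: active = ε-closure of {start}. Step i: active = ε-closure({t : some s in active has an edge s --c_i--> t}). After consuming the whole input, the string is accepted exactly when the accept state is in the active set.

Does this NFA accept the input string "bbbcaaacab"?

initial (ε-close {0}): {0,1,2}
'b' @ 1: {3,4}
'b' @ 2: {1,2,5}  [accepting]
'b' @ 3: {3,4}
'c' @ 4: {1,2,5}  [accepting]
'a' @ 5: {3,4}
'a' @ 6: {1,2,5}  [accepting]
'a' @ 7: {3,4}
'c' @ 8: {1,2,5}  [accepting]
'a' @ 9: {3,4}
'b' @ 10: {1,2,5}  [accepting]
after full input: {1,2,5}  (accept=1 in)

Answer: ACCEPT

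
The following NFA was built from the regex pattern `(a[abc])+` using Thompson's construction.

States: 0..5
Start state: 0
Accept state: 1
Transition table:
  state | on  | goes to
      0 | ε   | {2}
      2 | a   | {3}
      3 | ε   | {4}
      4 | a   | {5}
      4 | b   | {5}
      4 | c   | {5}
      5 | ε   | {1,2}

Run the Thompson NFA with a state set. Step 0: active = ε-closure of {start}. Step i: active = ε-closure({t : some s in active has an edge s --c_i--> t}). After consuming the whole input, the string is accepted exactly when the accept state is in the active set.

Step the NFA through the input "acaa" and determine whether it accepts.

S₀ = ε-closure({0}) = {0,2}
'a' @ 1: {3,4}
'c' @ 2: {1,2,5}  (accept∈set)
'a' @ 3: {3,4}
'a' @ 4: {1,2,5}  (accept∈set)
end set {1,2,5} — state 1 in

Answer: ACCEPT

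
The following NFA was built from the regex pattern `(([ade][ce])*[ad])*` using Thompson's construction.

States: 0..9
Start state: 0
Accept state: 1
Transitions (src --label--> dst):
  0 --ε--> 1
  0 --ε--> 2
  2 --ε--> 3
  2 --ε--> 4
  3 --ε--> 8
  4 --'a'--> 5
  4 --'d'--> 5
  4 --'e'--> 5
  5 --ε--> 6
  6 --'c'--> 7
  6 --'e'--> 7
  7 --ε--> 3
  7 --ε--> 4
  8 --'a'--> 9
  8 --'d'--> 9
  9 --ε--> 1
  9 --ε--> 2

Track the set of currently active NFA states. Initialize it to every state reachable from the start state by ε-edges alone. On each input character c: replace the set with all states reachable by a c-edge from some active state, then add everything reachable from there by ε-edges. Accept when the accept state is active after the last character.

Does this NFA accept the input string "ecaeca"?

Answer: ACCEPT

Steps:
initial (ε-close {0}): {0,1,2,3,4,8}
'e' @ 1: {5,6}
'c' @ 2: {3,4,7,8}
'a' @ 3: {1,2,3,4,5,6,8,9}  (accept∈set)
'e' @ 4: {3,4,5,6,7,8}
'c' @ 5: {3,4,7,8}
'a' @ 6: {1,2,3,4,5,6,8,9}  (accept∈set)
final: {1,2,3,4,5,6,8,9}; accept 1 in set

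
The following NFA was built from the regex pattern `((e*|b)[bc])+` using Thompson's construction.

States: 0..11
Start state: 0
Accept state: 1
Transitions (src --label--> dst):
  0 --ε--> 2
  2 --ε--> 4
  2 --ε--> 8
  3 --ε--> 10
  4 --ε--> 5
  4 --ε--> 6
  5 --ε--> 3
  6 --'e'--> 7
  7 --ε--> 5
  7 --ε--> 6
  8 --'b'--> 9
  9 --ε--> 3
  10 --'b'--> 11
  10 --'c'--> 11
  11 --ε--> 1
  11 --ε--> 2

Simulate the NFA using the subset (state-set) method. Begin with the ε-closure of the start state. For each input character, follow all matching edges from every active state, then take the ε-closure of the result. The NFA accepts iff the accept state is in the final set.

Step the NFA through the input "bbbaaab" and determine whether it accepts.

initial (ε-close {0}): {0,2,3,4,5,6,8,10}
'b' @ 1: {1,2,3,4,5,6,8,9,10,11}  [accepting]
'b' @ 2: {1,2,3,4,5,6,8,9,10,11}  [accepting]
'b' @ 3: {1,2,3,4,5,6,8,9,10,11}  [accepting]
'a' @ 4: {}  — no active states
rest 'aab' ignored (set empty)
after full input: {}  (accept=1 not in)

Answer: REJECT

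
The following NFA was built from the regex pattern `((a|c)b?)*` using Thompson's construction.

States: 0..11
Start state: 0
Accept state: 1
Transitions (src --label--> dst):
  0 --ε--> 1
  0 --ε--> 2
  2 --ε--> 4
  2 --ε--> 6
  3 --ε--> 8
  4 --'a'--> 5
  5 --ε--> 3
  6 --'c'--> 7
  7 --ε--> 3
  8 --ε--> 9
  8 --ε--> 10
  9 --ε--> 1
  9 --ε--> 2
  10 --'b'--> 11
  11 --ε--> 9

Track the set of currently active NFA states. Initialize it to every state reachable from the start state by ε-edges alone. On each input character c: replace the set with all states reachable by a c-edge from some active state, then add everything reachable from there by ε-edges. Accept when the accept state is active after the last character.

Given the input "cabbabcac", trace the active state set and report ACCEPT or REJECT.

Answer: REJECT

Steps:
initial (ε-close {0}): {0,1,2,4,6}
'c' @ 1: {1,2,3,4,6,7,8,9,10}  (accept∈set)
'a' @ 2: {1,2,3,4,5,6,8,9,10}  (accept∈set)
'b' @ 3: {1,2,4,6,9,11}  (accept∈set)
'b' @ 4: {}  — dead — no transitions
rest 'abcac' ignored (set empty)
final: {}; accept 1 not in set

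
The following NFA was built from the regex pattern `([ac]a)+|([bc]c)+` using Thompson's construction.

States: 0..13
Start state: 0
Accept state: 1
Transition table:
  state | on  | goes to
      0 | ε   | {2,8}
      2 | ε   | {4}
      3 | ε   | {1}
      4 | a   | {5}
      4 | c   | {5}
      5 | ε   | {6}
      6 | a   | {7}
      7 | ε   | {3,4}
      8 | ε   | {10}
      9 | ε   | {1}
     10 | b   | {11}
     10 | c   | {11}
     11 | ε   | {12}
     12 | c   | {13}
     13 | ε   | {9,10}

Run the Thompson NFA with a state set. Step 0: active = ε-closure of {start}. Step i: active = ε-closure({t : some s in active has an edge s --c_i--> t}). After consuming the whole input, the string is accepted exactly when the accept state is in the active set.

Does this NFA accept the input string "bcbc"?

start: ε-closure({0}) = {0,2,4,8,10}
'b' @ 1: {11,12}
'c' @ 2: {1,9,10,13}  [accepting]
'b' @ 3: {11,12}
'c' @ 4: {1,9,10,13}  [accepting]
final: {1,9,10,13}; accept 1 in set

Answer: ACCEPT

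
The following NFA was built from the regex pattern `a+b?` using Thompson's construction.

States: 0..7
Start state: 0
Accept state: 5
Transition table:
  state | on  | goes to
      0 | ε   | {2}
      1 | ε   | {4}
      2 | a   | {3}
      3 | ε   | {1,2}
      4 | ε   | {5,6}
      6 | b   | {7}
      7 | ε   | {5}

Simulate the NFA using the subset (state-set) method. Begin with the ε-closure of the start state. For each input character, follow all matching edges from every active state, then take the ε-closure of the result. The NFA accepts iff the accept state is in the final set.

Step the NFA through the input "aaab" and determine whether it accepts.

Answer: ACCEPT

Steps:
S₀ = ε-closure({0}) = {0,2}
'a' @ 1: {1,2,3,4,5,6}  ✓accept
'a' @ 2: {1,2,3,4,5,6}  ✓accept
'a' @ 3: {1,2,3,4,5,6}  ✓accept
'b' @ 4: {5,7}  ✓accept
end set {5,7} — state 5 in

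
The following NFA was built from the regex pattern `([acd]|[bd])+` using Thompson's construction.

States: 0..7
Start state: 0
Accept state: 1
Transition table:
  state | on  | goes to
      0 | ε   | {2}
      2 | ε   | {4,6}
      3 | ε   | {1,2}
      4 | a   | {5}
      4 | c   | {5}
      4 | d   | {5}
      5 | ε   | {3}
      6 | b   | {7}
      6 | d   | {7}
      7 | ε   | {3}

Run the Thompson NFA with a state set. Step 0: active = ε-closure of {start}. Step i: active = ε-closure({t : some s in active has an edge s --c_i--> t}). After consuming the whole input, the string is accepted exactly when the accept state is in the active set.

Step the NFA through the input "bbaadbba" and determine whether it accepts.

initial (ε-close {0}): {0,2,4,6}
'b' @ 1: {1,2,3,4,6,7}  (accept∈set)
'b' @ 2: {1,2,3,4,6,7}  (accept∈set)
'a' @ 3: {1,2,3,4,5,6}  (accept∈set)
'a' @ 4: {1,2,3,4,5,6}  (accept∈set)
'd' @ 5: {1,2,3,4,5,6,7}  (accept∈set)
'b' @ 6: {1,2,3,4,6,7}  (accept∈set)
'b' @ 7: {1,2,3,4,6,7}  (accept∈set)
'a' @ 8: {1,2,3,4,5,6}  (accept∈set)
after full input: {1,2,3,4,5,6}  (accept=1 in)

Answer: ACCEPT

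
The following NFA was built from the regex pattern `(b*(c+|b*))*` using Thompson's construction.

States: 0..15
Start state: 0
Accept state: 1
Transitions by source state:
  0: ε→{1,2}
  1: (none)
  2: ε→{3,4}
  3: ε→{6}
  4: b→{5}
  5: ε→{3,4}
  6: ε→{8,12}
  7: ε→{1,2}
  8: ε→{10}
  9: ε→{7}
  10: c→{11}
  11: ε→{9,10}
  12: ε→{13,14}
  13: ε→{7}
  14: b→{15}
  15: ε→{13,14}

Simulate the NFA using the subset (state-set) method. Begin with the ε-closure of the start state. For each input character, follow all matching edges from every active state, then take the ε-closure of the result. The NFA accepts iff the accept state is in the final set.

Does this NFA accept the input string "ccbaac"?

Answer: REJECT

Steps:
initial (ε-close {0}): {0,1,2,3,4,6,7,8,10,12,13,14}
'c' @ 1: {1,2,3,4,6,7,8,9,10,11,12,13,14}  ✓accept
'c' @ 2: {1,2,3,4,6,7,8,9,10,11,12,13,14}  ✓accept
'b' @ 3: {1,2,3,4,5,6,7,8,10,12,13,14,15}  ✓accept
'a' @ 4: {}  — dead — no transitions
rest 'ac' ignored (set empty)
after full input: {}  (accept=1 not in)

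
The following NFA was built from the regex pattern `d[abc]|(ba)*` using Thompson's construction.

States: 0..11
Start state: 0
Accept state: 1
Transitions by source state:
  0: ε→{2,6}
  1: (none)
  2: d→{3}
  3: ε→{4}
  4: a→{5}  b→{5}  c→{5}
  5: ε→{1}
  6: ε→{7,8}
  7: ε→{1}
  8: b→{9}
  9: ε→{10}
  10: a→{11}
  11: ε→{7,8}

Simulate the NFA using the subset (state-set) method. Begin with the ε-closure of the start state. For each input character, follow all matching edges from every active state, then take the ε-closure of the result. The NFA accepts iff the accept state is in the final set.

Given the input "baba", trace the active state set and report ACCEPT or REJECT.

Answer: ACCEPT

Steps:
start: ε-closure({0}) = {0,1,2,6,7,8}
'b' @ 1: {9,10}
'a' @ 2: {1,7,8,11}  [accepting]
'b' @ 3: {9,10}
'a' @ 4: {1,7,8,11}  [accepting]
end set {1,7,8,11} — state 1 in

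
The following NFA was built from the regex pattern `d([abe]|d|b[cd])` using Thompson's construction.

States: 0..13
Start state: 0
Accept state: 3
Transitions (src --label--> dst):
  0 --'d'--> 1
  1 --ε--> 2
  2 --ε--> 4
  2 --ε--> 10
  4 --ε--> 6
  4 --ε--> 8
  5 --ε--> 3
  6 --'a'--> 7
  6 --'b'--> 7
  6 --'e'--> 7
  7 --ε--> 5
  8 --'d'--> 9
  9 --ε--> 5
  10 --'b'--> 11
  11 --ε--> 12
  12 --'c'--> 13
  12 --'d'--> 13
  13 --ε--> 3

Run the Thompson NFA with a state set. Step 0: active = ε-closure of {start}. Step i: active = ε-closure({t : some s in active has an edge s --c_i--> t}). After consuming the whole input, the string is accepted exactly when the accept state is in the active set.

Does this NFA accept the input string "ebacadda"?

Answer: REJECT

Trace:
initial (ε-close {0}): {0}
'e' @ 1: {}  — state set empty
rest 'bacadda' ignored (set empty)
end set {} — state 3 not in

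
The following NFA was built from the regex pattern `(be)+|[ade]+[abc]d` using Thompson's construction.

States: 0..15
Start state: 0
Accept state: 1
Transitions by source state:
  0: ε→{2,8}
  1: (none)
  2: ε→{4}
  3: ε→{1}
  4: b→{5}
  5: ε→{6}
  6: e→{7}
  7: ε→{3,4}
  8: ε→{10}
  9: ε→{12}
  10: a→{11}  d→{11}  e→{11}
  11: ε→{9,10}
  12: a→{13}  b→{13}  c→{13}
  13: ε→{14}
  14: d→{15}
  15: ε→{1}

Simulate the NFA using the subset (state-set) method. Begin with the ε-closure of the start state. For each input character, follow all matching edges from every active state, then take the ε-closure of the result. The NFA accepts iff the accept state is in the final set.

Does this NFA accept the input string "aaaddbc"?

initial (ε-close {0}): {0,2,4,8,10}
'a' @ 1: {9,10,11,12}
'a' @ 2: {9,10,11,12,13,14}
'a' @ 3: {9,10,11,12,13,14}
'd' @ 4: {1,9,10,11,12,15}  (accept∈set)
'd' @ 5: {9,10,11,12}
'b' @ 6: {13,14}
'c' @ 7: {}  — dead — no transitions
end set {} — state 1 not in

Answer: REJECT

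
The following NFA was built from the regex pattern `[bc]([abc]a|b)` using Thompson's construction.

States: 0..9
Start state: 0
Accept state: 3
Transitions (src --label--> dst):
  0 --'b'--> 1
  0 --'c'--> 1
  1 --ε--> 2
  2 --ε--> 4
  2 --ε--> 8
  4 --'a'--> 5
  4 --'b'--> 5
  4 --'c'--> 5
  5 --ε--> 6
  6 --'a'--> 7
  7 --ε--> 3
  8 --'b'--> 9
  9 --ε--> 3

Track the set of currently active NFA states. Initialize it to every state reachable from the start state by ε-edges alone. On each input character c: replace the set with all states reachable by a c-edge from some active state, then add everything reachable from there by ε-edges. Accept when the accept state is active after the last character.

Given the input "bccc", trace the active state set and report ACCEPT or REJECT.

Answer: REJECT

Derivation:
start: ε-closure({0}) = {0}
'b' @ 1: {1,2,4,8}
'c' @ 2: {5,6}
'c' @ 3: {}  — dead — no transitions
rest 'c' ignored (set empty)
after full input: {}  (accept=3 not in)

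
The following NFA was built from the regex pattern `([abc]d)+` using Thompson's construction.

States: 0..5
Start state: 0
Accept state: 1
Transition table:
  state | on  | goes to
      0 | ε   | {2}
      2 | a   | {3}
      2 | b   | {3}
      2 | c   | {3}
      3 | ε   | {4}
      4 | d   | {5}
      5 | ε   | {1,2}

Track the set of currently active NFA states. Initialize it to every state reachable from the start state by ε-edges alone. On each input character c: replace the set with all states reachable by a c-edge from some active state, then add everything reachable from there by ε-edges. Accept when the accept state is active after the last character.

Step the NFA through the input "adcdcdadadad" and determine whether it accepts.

S₀ = ε-closure({0}) = {0,2}
'a' @ 1: {3,4}
'd' @ 2: {1,2,5}  (accept∈set)
'c' @ 3: {3,4}
'd' @ 4: {1,2,5}  (accept∈set)
'c' @ 5: {3,4}
'd' @ 6: {1,2,5}  (accept∈set)
'a' @ 7: {3,4}
'd' @ 8: {1,2,5}  (accept∈set)
'a' @ 9: {3,4}
'd' @ 10: {1,2,5}  (accept∈set)
'a' @ 11: {3,4}
'd' @ 12: {1,2,5}  (accept∈set)
final: {1,2,5}; accept 1 in set

Answer: ACCEPT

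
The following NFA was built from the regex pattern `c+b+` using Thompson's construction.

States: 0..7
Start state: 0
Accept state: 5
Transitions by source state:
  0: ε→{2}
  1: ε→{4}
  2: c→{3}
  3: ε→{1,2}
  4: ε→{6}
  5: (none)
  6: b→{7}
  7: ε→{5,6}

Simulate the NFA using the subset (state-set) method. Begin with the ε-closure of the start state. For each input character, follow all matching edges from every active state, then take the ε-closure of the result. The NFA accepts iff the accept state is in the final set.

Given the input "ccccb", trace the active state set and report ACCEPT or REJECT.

start: ε-closure({0}) = {0,2}
'c' @ 1: {1,2,3,4,6}
'c' @ 2: {1,2,3,4,6}
'c' @ 3: {1,2,3,4,6}
'c' @ 4: {1,2,3,4,6}
'b' @ 5: {5,6,7}  (accept∈set)
after full input: {5,6,7}  (accept=5 in)

Answer: ACCEPT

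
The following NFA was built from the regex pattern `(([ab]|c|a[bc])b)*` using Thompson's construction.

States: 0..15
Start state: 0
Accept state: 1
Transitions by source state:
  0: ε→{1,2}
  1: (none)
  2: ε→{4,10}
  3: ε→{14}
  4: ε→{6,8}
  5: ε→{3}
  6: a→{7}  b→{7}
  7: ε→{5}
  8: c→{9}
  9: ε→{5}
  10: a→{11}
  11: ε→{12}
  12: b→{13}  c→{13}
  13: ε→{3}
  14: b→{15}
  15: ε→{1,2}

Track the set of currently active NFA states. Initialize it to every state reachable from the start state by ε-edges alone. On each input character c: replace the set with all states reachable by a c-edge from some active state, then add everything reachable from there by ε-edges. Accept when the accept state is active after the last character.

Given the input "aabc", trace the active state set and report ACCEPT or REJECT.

Answer: REJECT

Steps:
S₀ = ε-closure({0}) = {0,1,2,4,6,8,10}
'a' @ 1: {3,5,7,11,12,14}
'a' @ 2: {}  — dead — no transitions
rest 'bc' ignored (set empty)
after full input: {}  (accept=1 not in)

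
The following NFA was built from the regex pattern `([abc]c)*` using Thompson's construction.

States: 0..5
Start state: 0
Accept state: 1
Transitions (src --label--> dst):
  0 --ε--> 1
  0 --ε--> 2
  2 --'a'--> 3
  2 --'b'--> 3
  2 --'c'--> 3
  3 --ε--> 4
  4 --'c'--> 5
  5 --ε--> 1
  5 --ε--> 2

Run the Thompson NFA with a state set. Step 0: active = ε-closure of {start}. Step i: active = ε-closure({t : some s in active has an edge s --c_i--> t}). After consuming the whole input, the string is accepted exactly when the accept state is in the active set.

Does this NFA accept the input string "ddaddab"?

Answer: REJECT

Derivation:
initial (ε-close {0}): {0,1,2}
'd' @ 1: {}  — state set empty
rest 'daddab' ignored (set empty)
after full input: {}  (accept=1 not in)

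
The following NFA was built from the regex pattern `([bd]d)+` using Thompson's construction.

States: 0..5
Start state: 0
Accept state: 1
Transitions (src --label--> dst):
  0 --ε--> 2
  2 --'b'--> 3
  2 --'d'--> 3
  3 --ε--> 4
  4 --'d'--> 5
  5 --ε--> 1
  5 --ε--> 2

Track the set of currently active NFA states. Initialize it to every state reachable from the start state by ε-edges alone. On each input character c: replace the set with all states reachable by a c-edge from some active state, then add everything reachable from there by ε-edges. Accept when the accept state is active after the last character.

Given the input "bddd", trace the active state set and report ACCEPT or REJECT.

Answer: ACCEPT

Derivation:
S₀ = ε-closure({0}) = {0,2}
'b' @ 1: {3,4}
'd' @ 2: {1,2,5}  [accepting]
'd' @ 3: {3,4}
'd' @ 4: {1,2,5}  [accepting]
after full input: {1,2,5}  (accept=1 in)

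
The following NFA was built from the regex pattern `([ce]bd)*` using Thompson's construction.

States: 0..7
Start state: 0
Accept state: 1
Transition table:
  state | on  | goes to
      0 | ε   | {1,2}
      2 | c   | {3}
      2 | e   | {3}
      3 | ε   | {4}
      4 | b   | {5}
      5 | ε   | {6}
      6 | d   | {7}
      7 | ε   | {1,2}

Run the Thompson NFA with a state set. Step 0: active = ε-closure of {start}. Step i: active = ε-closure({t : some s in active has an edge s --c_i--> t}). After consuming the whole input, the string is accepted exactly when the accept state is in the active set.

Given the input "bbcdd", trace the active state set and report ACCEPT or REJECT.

Answer: REJECT

Derivation:
start: ε-closure({0}) = {0,1,2}
'b' @ 1: {}  — dead — no transitions
rest 'bcdd' ignored (set empty)
final: {}; accept 1 not in set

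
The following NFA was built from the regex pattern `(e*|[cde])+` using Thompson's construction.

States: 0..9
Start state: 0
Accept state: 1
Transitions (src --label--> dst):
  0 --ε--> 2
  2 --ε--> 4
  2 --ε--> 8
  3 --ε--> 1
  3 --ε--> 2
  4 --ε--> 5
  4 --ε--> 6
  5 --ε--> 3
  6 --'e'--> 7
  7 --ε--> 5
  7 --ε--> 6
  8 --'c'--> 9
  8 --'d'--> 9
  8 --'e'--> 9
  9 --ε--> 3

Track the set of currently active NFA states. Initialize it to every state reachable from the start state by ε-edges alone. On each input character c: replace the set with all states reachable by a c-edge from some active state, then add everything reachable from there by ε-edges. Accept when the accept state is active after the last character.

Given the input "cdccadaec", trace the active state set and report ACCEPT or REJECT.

S₀ = ε-closure({0}) = {0,1,2,3,4,5,6,8}
'c' @ 1: {1,2,3,4,5,6,8,9}  ✓accept
'd' @ 2: {1,2,3,4,5,6,8,9}  ✓accept
'c' @ 3: {1,2,3,4,5,6,8,9}  ✓accept
'c' @ 4: {1,2,3,4,5,6,8,9}  ✓accept
'a' @ 5: {}  — no active states
rest 'daec' ignored (set empty)
final: {}; accept 1 not in set

Answer: REJECT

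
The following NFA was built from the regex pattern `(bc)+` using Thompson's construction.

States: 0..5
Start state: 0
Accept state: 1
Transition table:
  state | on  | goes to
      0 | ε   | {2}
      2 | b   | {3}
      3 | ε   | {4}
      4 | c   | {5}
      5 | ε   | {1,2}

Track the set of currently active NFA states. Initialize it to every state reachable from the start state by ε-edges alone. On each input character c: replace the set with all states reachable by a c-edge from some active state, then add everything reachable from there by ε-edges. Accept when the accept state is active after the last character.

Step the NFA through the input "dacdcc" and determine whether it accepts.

Answer: REJECT

Derivation:
S₀ = ε-closure({0}) = {0,2}
'd' @ 1: {}  — state set empty
rest 'acdcc' ignored (set empty)
final: {}; accept 1 not in set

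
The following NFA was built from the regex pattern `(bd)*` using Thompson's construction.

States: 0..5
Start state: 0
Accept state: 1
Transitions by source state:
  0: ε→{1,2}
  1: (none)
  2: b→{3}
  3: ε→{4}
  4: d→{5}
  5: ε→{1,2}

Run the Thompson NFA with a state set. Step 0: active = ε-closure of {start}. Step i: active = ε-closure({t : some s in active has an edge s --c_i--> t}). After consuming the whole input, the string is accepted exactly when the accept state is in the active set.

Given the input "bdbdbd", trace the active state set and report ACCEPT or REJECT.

Answer: ACCEPT

Trace:
S₀ = ε-closure({0}) = {0,1,2}
'b' @ 1: {3,4}
'd' @ 2: {1,2,5}  ✓accept
'b' @ 3: {3,4}
'd' @ 4: {1,2,5}  ✓accept
'b' @ 5: {3,4}
'd' @ 6: {1,2,5}  ✓accept
after full input: {1,2,5}  (accept=1 in)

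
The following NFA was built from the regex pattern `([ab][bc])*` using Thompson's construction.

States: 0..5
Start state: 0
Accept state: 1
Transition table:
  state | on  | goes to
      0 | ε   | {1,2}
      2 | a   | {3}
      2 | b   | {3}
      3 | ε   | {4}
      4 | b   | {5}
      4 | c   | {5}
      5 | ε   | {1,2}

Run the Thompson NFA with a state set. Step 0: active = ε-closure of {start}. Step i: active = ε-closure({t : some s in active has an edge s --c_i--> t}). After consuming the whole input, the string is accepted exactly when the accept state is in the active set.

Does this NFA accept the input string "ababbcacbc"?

start: ε-closure({0}) = {0,1,2}
'a' @ 1: {3,4}
'b' @ 2: {1,2,5}  [accepting]
'a' @ 3: {3,4}
'b' @ 4: {1,2,5}  [accepting]
'b' @ 5: {3,4}
'c' @ 6: {1,2,5}  [accepting]
'a' @ 7: {3,4}
'c' @ 8: {1,2,5}  [accepting]
'b' @ 9: {3,4}
'c' @ 10: {1,2,5}  [accepting]
final: {1,2,5}; accept 1 in set

Answer: ACCEPT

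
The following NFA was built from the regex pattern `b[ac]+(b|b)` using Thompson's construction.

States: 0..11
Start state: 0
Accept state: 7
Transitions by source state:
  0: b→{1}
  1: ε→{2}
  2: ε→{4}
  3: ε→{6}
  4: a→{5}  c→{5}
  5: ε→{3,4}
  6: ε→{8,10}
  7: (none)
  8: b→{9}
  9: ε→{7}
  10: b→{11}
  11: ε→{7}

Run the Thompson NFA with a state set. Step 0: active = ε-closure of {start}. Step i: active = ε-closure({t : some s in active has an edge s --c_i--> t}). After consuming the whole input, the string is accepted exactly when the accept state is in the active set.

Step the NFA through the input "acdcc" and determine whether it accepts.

Answer: REJECT

Steps:
initial (ε-close {0}): {0}
'a' @ 1: {}  — dead — no transitions
rest 'cdcc' ignored (set empty)
final: {}; accept 7 not in set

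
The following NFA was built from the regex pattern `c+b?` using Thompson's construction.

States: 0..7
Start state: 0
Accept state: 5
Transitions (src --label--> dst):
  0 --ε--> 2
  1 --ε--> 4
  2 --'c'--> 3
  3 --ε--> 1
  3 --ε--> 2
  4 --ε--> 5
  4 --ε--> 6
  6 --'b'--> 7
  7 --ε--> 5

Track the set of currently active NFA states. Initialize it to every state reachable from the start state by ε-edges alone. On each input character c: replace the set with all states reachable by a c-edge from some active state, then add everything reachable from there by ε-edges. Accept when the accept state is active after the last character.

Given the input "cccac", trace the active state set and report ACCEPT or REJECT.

Answer: REJECT

Steps:
initial (ε-close {0}): {0,2}
'c' @ 1: {1,2,3,4,5,6}  (accept∈set)
'c' @ 2: {1,2,3,4,5,6}  (accept∈set)
'c' @ 3: {1,2,3,4,5,6}  (accept∈set)
'a' @ 4: {}  — dead — no transitions
rest 'c' ignored (set empty)
end set {} — state 5 not in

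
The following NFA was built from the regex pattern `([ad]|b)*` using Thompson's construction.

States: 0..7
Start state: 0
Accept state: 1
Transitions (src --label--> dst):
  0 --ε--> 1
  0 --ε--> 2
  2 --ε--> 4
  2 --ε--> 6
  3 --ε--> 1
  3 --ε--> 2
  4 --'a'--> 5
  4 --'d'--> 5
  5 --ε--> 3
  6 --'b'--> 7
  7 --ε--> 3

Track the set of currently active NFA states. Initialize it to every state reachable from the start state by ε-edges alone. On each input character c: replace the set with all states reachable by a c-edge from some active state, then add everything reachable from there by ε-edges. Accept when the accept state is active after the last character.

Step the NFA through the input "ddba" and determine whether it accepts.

Answer: ACCEPT

Steps:
S₀ = ε-closure({0}) = {0,1,2,4,6}
'd' @ 1: {1,2,3,4,5,6}  ✓accept
'd' @ 2: {1,2,3,4,5,6}  ✓accept
'b' @ 3: {1,2,3,4,6,7}  ✓accept
'a' @ 4: {1,2,3,4,5,6}  ✓accept
after full input: {1,2,3,4,5,6}  (accept=1 in)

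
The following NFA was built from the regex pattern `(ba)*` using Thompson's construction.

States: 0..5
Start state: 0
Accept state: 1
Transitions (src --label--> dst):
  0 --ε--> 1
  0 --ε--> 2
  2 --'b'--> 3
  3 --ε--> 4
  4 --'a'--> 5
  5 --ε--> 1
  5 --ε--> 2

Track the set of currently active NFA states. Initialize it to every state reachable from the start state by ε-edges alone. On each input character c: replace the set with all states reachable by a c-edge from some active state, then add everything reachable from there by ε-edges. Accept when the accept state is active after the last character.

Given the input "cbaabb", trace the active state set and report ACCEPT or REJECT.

initial (ε-close {0}): {0,1,2}
'c' @ 1: {}  — state set empty
rest 'baabb' ignored (set empty)
after full input: {}  (accept=1 not in)

Answer: REJECT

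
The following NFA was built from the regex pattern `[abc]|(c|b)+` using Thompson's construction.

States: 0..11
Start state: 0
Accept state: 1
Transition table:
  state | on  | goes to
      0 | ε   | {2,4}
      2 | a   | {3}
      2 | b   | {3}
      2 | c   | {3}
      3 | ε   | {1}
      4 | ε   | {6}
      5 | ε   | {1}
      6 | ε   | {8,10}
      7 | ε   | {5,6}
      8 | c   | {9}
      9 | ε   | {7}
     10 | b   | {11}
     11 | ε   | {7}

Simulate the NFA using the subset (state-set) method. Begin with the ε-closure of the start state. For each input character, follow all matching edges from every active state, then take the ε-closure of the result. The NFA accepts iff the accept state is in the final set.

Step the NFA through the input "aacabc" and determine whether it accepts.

Answer: REJECT

Derivation:
initial (ε-close {0}): {0,2,4,6,8,10}
'a' @ 1: {1,3}  ✓accept
'a' @ 2: {}  — no active states
rest 'cabc' ignored (set empty)
end set {} — state 1 not in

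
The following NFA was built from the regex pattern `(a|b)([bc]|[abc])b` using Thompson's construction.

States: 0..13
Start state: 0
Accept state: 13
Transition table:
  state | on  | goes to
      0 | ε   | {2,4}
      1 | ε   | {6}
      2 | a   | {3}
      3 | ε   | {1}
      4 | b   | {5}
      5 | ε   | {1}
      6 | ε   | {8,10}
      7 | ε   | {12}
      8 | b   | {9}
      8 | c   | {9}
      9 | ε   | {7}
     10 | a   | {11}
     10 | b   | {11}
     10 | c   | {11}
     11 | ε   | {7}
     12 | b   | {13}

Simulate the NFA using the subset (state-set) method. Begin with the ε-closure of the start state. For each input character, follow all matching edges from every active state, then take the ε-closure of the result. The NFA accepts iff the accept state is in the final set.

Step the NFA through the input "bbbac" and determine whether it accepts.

S₀ = ε-closure({0}) = {0,2,4}
'b' @ 1: {1,5,6,8,10}
'b' @ 2: {7,9,11,12}
'b' @ 3: {13}  (accept∈set)
'a' @ 4: {}  — state set empty
rest 'c' ignored (set empty)
after full input: {}  (accept=13 not in)

Answer: REJECT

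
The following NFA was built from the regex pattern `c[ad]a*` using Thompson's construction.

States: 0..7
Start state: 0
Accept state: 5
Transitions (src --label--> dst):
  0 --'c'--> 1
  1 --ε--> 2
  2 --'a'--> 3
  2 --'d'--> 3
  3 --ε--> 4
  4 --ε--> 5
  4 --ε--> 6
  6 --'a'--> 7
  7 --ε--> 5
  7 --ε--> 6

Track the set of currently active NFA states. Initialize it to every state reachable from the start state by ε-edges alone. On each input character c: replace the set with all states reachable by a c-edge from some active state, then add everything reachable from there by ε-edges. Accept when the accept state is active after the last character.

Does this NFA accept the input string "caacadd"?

Answer: REJECT

Derivation:
S₀ = ε-closure({0}) = {0}
'c' @ 1: {1,2}
'a' @ 2: {3,4,5,6}  [accepting]
'a' @ 3: {5,6,7}  [accepting]
'c' @ 4: {}  — no active states
rest 'add' ignored (set empty)
after full input: {}  (accept=5 not in)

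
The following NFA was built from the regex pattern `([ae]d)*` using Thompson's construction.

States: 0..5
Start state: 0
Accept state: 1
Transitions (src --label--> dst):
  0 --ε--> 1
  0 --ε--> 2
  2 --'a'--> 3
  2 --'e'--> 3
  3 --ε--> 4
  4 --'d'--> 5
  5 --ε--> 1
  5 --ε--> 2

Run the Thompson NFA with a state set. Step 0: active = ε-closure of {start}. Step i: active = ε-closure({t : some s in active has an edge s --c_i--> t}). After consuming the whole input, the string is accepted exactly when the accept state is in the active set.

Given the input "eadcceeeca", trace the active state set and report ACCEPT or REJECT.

Answer: REJECT

Trace:
S₀ = ε-closure({0}) = {0,1,2}
'e' @ 1: {3,4}
'a' @ 2: {}  — no active states
rest 'dcceeeca' ignored (set empty)
final: {}; accept 1 not in set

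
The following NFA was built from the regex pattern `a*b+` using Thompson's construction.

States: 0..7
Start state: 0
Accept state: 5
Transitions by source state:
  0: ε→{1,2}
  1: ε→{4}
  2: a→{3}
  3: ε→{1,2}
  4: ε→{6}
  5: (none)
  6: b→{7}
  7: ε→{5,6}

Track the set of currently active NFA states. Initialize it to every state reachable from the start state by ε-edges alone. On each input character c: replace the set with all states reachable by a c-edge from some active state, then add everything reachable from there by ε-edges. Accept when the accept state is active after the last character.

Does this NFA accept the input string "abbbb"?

S₀ = ε-closure({0}) = {0,1,2,4,6}
'a' @ 1: {1,2,3,4,6}
'b' @ 2: {5,6,7}  [accepting]
'b' @ 3: {5,6,7}  [accepting]
'b' @ 4: {5,6,7}  [accepting]
'b' @ 5: {5,6,7}  [accepting]
end set {5,6,7} — state 5 in

Answer: ACCEPT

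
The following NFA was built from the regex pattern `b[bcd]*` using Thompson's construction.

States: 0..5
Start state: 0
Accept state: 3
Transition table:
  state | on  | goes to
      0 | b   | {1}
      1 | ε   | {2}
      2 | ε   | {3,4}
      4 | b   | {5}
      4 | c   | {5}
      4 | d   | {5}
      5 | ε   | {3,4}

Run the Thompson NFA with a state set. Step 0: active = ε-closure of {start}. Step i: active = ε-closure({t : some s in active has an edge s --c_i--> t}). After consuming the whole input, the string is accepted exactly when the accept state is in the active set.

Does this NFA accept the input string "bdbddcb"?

initial (ε-close {0}): {0}
'b' @ 1: {1,2,3,4}  ✓accept
'd' @ 2: {3,4,5}  ✓accept
'b' @ 3: {3,4,5}  ✓accept
'd' @ 4: {3,4,5}  ✓accept
'd' @ 5: {3,4,5}  ✓accept
'c' @ 6: {3,4,5}  ✓accept
'b' @ 7: {3,4,5}  ✓accept
final: {3,4,5}; accept 3 in set

Answer: ACCEPT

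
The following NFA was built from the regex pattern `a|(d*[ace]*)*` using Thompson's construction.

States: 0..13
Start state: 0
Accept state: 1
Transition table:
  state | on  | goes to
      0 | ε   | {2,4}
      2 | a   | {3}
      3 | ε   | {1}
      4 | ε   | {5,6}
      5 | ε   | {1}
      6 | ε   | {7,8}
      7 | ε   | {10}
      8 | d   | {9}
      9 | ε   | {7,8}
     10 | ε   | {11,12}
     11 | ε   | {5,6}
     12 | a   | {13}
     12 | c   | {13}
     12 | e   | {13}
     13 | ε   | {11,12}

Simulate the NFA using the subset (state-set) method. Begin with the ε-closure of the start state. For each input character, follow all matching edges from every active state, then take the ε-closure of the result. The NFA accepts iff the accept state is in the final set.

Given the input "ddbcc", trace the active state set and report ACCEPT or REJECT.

initial (ε-close {0}): {0,1,2,4,5,6,7,8,10,11,12}
'd' @ 1: {1,5,6,7,8,9,10,11,12}  (accept∈set)
'd' @ 2: {1,5,6,7,8,9,10,11,12}  (accept∈set)
'b' @ 3: {}  — no active states
rest 'cc' ignored (set empty)
after full input: {}  (accept=1 not in)

Answer: REJECT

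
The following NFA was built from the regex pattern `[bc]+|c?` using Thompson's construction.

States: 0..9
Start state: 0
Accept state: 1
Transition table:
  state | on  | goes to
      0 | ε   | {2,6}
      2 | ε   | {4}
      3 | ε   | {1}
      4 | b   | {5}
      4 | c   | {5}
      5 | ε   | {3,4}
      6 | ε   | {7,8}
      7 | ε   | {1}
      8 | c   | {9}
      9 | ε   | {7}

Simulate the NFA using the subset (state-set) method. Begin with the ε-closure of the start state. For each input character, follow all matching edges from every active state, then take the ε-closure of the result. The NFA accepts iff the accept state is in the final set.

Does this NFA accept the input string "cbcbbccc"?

initial (ε-close {0}): {0,1,2,4,6,7,8}
'c' @ 1: {1,3,4,5,7,9}  ✓accept
'b' @ 2: {1,3,4,5}  ✓accept
'c' @ 3: {1,3,4,5}  ✓accept
'b' @ 4: {1,3,4,5}  ✓accept
'b' @ 5: {1,3,4,5}  ✓accept
'c' @ 6: {1,3,4,5}  ✓accept
'c' @ 7: {1,3,4,5}  ✓accept
'c' @ 8: {1,3,4,5}  ✓accept
after full input: {1,3,4,5}  (accept=1 in)

Answer: ACCEPT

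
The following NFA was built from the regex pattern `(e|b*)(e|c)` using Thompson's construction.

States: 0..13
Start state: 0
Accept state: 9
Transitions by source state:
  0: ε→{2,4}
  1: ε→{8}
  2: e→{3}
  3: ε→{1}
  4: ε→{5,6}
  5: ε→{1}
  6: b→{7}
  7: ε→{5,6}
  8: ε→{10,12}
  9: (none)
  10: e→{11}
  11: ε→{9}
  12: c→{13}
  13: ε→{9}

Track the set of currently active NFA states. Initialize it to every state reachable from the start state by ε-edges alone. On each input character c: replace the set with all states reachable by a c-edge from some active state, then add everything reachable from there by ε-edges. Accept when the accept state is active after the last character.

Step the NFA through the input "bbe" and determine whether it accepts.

Answer: ACCEPT

Derivation:
initial (ε-close {0}): {0,1,2,4,5,6,8,10,12}
'b' @ 1: {1,5,6,7,8,10,12}
'b' @ 2: {1,5,6,7,8,10,12}
'e' @ 3: {9,11}  (accept∈set)
after full input: {9,11}  (accept=9 in)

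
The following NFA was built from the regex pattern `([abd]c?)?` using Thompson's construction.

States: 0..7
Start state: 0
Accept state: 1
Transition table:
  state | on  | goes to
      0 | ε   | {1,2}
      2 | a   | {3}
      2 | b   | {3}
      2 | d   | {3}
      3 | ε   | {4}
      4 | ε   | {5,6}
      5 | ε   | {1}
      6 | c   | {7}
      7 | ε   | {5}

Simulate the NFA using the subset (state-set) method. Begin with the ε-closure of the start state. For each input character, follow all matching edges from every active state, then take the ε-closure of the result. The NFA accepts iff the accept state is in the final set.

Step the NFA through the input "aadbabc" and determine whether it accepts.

initial (ε-close {0}): {0,1,2}
'a' @ 1: {1,3,4,5,6}  ✓accept
'a' @ 2: {}  — no active states
rest 'dbabc' ignored (set empty)
final: {}; accept 1 not in set

Answer: REJECT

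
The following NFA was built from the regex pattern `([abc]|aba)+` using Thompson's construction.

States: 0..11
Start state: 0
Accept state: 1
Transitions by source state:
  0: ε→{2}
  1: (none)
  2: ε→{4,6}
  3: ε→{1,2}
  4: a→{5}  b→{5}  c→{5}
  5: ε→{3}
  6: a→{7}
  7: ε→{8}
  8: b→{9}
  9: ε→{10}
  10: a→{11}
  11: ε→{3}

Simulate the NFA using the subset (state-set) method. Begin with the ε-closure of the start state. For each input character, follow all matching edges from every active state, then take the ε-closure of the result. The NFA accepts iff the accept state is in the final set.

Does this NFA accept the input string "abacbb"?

start: ε-closure({0}) = {0,2,4,6}
'a' @ 1: {1,2,3,4,5,6,7,8}  [accepting]
'b' @ 2: {1,2,3,4,5,6,9,10}  [accepting]
'a' @ 3: {1,2,3,4,5,6,7,8,11}  [accepting]
'c' @ 4: {1,2,3,4,5,6}  [accepting]
'b' @ 5: {1,2,3,4,5,6}  [accepting]
'b' @ 6: {1,2,3,4,5,6}  [accepting]
final: {1,2,3,4,5,6}; accept 1 in set

Answer: ACCEPT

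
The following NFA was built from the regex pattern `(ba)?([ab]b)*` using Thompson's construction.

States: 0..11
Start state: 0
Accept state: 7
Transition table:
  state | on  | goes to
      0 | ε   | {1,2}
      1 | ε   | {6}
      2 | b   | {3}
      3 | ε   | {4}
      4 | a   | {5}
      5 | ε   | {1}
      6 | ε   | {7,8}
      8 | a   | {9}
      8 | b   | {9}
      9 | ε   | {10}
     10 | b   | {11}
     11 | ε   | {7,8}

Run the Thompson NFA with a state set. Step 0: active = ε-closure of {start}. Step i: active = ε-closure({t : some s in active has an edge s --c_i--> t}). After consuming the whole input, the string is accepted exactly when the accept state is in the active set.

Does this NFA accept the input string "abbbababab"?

initial (ε-close {0}): {0,1,2,6,7,8}
'a' @ 1: {9,10}
'b' @ 2: {7,8,11}  [accepting]
'b' @ 3: {9,10}
'b' @ 4: {7,8,11}  [accepting]
'a' @ 5: {9,10}
'b' @ 6: {7,8,11}  [accepting]
'a' @ 7: {9,10}
'b' @ 8: {7,8,11}  [accepting]
'a' @ 9: {9,10}
'b' @ 10: {7,8,11}  [accepting]
final: {7,8,11}; accept 7 in set

Answer: ACCEPT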